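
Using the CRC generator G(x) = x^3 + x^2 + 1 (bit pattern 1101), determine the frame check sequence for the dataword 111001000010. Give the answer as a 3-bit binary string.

111

Append 3 zeros: 111001000010000. Divide by 1101 (XOR where the leading bit is 1):
  pos 0: 1110 XOR 1101 = 0011
  pos 2: 1101 XOR 1101 = 0000
  pos 10: 1000 XOR 1101 = 0101
  pos 11: 1010 XOR 1101 = 0111
Remainder (last 3 bits) = 111. This is the CRC / FCS.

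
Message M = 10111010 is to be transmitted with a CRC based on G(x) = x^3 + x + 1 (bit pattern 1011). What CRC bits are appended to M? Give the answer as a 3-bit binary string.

011

Append 3 zeros: 10111010000. Divide by 1011 (XOR where the leading bit is 1):
  pos 0: 1011 XOR 1011 = 0000
  pos 4: 1010 XOR 1011 = 0001
  pos 7: 1000 XOR 1011 = 0011
Remainder (last 3 bits) = 011. This is the CRC / FCS.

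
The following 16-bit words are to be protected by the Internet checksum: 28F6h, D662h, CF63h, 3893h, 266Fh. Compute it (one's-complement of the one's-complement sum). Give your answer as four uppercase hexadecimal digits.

One's-complement addition (fold any carry out of bit 15 back into bit 0):
  0x28F6 + 0xD662 = 0x0FF58
  0xFF58 + 0xCF63 = 0x1CEBB → wrap carry → 0xCEBC
  0xCEBC + 0x3893 = 0x1074F → wrap carry → 0x0750
  0x0750 + 0x266F = 0x02DBF
One's-complement sum = 0x2DBF.
Checksum = ~0x2DBF & 0xFFFF = 0xD240.

D240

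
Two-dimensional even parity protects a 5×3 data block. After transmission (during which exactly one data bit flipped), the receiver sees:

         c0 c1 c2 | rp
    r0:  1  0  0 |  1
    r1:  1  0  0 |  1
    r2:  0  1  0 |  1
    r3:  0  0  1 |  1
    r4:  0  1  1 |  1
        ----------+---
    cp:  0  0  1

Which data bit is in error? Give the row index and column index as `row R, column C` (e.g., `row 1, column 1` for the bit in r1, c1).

row 4, column 2

Recompute each row's even parity and compare to rp:
  r0: data parity 1, sent rp 1 → ok
  r1: data parity 1, sent rp 1 → ok
  r2: data parity 1, sent rp 1 → ok
  r3: data parity 1, sent rp 1 → ok
  r4: data parity 0, sent rp 1 → mismatch
Recompute each column's even parity and compare to cp:
  c0: data parity 0, sent cp 0 → ok
  c1: data parity 0, sent cp 0 → ok
  c2: data parity 0, sent cp 1 → mismatch
Exactly one row (r4) and one column (c2) fail → the flipped bit is at their intersection.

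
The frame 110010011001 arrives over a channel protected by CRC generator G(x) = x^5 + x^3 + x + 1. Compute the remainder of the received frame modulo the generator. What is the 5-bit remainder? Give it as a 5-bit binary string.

Modulo-2 division of 110010011001 by 101011:
  pos 0: 110010 XOR 101011 = 011001
  pos 1: 110010 XOR 101011 = 011001
  pos 2: 110011 XOR 101011 = 011000
  pos 3: 110001 XOR 101011 = 011010
  pos 4: 110100 XOR 101011 = 011111
  pos 5: 111110 XOR 101011 = 010101
  pos 6: 101011 XOR 101011 = 000000
Remainder = 00000 (zero — the frame passes the CRC check).

00000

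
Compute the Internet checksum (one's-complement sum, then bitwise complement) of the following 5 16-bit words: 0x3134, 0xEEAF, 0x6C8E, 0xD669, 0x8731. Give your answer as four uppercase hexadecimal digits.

15F2

One's-complement addition (fold any carry out of bit 15 back into bit 0):
  0x3134 + 0xEEAF = 0x11FE3 → wrap carry → 0x1FE4
  0x1FE4 + 0x6C8E = 0x08C72
  0x8C72 + 0xD669 = 0x162DB → wrap carry → 0x62DC
  0x62DC + 0x8731 = 0x0EA0D
One's-complement sum = 0xEA0D.
Checksum = ~0xEA0D & 0xFFFF = 0x15F2.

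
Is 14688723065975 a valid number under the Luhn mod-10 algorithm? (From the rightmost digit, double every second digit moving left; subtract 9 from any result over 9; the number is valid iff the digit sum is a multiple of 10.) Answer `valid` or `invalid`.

invalid

From the right, keep odd positions and double even positions (subtract 9 from any doubled value over 9):
  doubled (positions 2,4,...): 5 1 0 4 7 3 2 → sum 22
  kept (positions 1,3,...): 5 9 6 3 7 8 4 → sum 42
Total = 64.
64 mod 10 = 4, so the number is invalid.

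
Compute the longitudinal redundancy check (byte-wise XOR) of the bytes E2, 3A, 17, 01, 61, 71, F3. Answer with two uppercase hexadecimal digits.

2D

XOR the bytes together:
  start with 0xE2
  0xE2 ⊕ 0x3A = 0xD8
  0xD8 ⊕ 0x17 = 0xCF
  0xCF ⊕ 0x01 = 0xCE
  0xCE ⊕ 0x61 = 0xAF
  0xAF ⊕ 0x71 = 0xDE
  0xDE ⊕ 0xF3 = 0x2D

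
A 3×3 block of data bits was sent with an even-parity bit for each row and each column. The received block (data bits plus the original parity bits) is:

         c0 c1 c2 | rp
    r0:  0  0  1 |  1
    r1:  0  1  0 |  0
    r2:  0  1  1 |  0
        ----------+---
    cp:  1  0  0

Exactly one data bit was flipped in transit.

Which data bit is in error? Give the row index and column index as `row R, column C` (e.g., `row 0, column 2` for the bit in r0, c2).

Recompute each row's even parity and compare to rp:
  r0: data parity 1, sent rp 1 → ok
  r1: data parity 1, sent rp 0 → mismatch
  r2: data parity 0, sent rp 0 → ok
Recompute each column's even parity and compare to cp:
  c0: data parity 0, sent cp 1 → mismatch
  c1: data parity 0, sent cp 0 → ok
  c2: data parity 0, sent cp 0 → ok
Exactly one row (r1) and one column (c0) fail → the flipped bit is at their intersection.

row 1, column 0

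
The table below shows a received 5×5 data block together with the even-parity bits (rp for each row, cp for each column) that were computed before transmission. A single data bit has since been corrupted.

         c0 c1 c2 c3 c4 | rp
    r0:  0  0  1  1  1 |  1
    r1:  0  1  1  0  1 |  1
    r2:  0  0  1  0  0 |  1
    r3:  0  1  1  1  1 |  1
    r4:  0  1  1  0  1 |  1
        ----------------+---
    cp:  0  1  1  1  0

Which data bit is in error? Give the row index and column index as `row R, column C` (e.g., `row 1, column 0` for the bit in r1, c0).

Recompute each row's even parity and compare to rp:
  r0: data parity 1, sent rp 1 → ok
  r1: data parity 1, sent rp 1 → ok
  r2: data parity 1, sent rp 1 → ok
  r3: data parity 0, sent rp 1 → mismatch
  r4: data parity 1, sent rp 1 → ok
Recompute each column's even parity and compare to cp:
  c0: data parity 0, sent cp 0 → ok
  c1: data parity 1, sent cp 1 → ok
  c2: data parity 1, sent cp 1 → ok
  c3: data parity 0, sent cp 1 → mismatch
  c4: data parity 0, sent cp 0 → ok
Exactly one row (r3) and one column (c3) fail → the flipped bit is at their intersection.

row 3, column 3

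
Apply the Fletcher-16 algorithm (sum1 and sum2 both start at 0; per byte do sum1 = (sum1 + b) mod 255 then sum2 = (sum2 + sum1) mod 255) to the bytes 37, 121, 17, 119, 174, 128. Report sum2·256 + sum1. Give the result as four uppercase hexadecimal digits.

C656

Running sums (mod 255):
  after byte 0 (37): sum1=37, sum2=37
  after byte 1 (121): sum1=158, sum2=195
  after byte 2 (17): sum1=175, sum2=115
  after byte 3 (119): sum1=39, sum2=154
  after byte 4 (174): sum1=213, sum2=112
  after byte 5 (128): sum1=86, sum2=198
Checksum = sum2·256 + sum1 = 198·256 + 86 = 50774 = 0xC656.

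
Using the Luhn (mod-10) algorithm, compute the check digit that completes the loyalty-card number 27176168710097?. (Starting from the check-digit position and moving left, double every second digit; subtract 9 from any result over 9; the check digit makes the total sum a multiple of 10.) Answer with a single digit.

3

Partial digits right→left: 7 9 0 0 1 7 8 6 1 6 7 1 7 2
Double every second digit counting from the check-digit position (so the 1st, 3rd, 5th, ... of the partial from the right).
  doubled (with −9 where >9): 5 0 2 7 2 5 5 → sum 26
  kept as-is: 9 0 7 6 6 1 2 → sum 31
Total = 26 + 31 = 57.
Check digit = (10 − (57 mod 10)) mod 10 = 3.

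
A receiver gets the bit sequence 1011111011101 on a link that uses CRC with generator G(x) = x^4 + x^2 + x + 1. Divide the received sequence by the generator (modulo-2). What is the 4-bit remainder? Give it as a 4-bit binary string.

0000

Modulo-2 division of 1011111011101 by 10111:
  pos 0: 10111 XOR 10111 = 00000
  pos 5: 11011 XOR 10111 = 01100
  pos 6: 11001 XOR 10111 = 01110
  pos 7: 11100 XOR 10111 = 01011
  pos 8: 10111 XOR 10111 = 00000
Remainder = 0000 (zero — the frame passes the CRC check).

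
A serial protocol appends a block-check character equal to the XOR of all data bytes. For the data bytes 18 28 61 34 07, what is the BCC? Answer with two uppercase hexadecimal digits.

62

XOR the bytes together:
  start with 0x18
  0x18 ⊕ 0x28 = 0x30
  0x30 ⊕ 0x61 = 0x51
  0x51 ⊕ 0x34 = 0x65
  0x65 ⊕ 0x07 = 0x62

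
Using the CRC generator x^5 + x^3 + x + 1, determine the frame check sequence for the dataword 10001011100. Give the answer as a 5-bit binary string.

Append 5 zeros: 1000101110000000. Divide by 101011 (XOR where the leading bit is 1):
  pos 0: 100010 XOR 101011 = 001001
  pos 2: 100111 XOR 101011 = 001100
  pos 4: 110010 XOR 101011 = 011001
  pos 5: 110010 XOR 101011 = 011001
  pos 6: 110010 XOR 101011 = 011001
  pos 7: 110010 XOR 101011 = 011001
  pos 8: 110010 XOR 101011 = 011001
  pos 9: 110010 XOR 101011 = 011001
  pos 10: 110010 XOR 101011 = 011001
Remainder (last 5 bits) = 11001. This is the CRC / FCS.

11001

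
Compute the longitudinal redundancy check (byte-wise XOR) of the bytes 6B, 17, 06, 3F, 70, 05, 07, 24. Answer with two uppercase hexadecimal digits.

13

XOR the bytes together:
  start with 0x6B
  0x6B ⊕ 0x17 = 0x7C
  0x7C ⊕ 0x06 = 0x7A
  0x7A ⊕ 0x3F = 0x45
  0x45 ⊕ 0x70 = 0x35
  0x35 ⊕ 0x05 = 0x30
  0x30 ⊕ 0x07 = 0x37
  0x37 ⊕ 0x24 = 0x13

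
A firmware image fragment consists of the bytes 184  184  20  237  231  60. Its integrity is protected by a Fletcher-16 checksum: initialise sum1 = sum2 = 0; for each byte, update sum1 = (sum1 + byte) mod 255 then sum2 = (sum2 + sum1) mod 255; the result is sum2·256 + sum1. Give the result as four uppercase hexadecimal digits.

1697

Running sums (mod 255):
  after byte 0 (184): sum1=184, sum2=184
  after byte 1 (184): sum1=113, sum2=42
  after byte 2 (20): sum1=133, sum2=175
  after byte 3 (237): sum1=115, sum2=35
  after byte 4 (231): sum1=91, sum2=126
  after byte 5 (60): sum1=151, sum2=22
Checksum = sum2·256 + sum1 = 22·256 + 151 = 5783 = 0x1697.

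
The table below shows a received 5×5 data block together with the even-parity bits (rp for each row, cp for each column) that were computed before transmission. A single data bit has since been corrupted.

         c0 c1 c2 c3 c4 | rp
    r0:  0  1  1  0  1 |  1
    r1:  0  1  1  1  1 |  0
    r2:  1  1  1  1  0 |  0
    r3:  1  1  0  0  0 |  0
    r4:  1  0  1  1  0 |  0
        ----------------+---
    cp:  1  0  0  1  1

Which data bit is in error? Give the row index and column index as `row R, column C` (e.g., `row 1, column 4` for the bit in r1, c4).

Recompute each row's even parity and compare to rp:
  r0: data parity 1, sent rp 1 → ok
  r1: data parity 0, sent rp 0 → ok
  r2: data parity 0, sent rp 0 → ok
  r3: data parity 0, sent rp 0 → ok
  r4: data parity 1, sent rp 0 → mismatch
Recompute each column's even parity and compare to cp:
  c0: data parity 1, sent cp 1 → ok
  c1: data parity 0, sent cp 0 → ok
  c2: data parity 0, sent cp 0 → ok
  c3: data parity 1, sent cp 1 → ok
  c4: data parity 0, sent cp 1 → mismatch
Exactly one row (r4) and one column (c4) fail → the flipped bit is at their intersection.

row 4, column 4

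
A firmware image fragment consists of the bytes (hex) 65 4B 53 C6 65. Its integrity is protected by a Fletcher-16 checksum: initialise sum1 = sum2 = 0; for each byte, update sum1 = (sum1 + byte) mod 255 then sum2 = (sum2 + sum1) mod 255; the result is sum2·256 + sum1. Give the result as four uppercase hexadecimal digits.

1530

Running sums (mod 255):
  after byte 0 (65): sum1=101, sum2=101
  after byte 1 (4B): sum1=176, sum2=22
  after byte 2 (53): sum1=4, sum2=26
  after byte 3 (C6): sum1=202, sum2=228
  after byte 4 (65): sum1=48, sum2=21
Checksum = sum2·256 + sum1 = 21·256 + 48 = 5424 = 0x1530.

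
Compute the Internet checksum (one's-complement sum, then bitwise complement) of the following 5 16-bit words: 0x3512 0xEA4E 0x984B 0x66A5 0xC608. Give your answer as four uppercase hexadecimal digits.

1BA5

One's-complement addition (fold any carry out of bit 15 back into bit 0):
  0x3512 + 0xEA4E = 0x11F60 → wrap carry → 0x1F61
  0x1F61 + 0x984B = 0x0B7AC
  0xB7AC + 0x66A5 = 0x11E51 → wrap carry → 0x1E52
  0x1E52 + 0xC608 = 0x0E45A
One's-complement sum = 0xE45A.
Checksum = ~0xE45A & 0xFFFF = 0x1BA5.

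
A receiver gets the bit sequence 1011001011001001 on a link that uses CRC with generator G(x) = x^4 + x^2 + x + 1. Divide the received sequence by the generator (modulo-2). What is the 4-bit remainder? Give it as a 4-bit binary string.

0000

Modulo-2 division of 1011001011001001 by 10111:
  pos 0: 10110 XOR 10111 = 00001
  pos 4: 10101 XOR 10111 = 00010
  pos 7: 10100 XOR 10111 = 00011
  pos 10: 11100 XOR 10111 = 01011
  pos 11: 10111 XOR 10111 = 00000
Remainder = 0000 (zero — the frame passes the CRC check).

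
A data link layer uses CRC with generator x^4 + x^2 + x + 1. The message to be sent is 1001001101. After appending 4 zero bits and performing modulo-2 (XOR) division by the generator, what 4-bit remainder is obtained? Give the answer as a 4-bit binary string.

1110

Append 4 zeros: 10010011010000. Divide by 10111 (XOR where the leading bit is 1):
  pos 0: 10010 XOR 10111 = 00101
  pos 2: 10101 XOR 10111 = 00010
  pos 5: 10101 XOR 10111 = 00010
  pos 8: 10000 XOR 10111 = 00111
Remainder (last 4 bits) = 1110. This is the CRC / FCS.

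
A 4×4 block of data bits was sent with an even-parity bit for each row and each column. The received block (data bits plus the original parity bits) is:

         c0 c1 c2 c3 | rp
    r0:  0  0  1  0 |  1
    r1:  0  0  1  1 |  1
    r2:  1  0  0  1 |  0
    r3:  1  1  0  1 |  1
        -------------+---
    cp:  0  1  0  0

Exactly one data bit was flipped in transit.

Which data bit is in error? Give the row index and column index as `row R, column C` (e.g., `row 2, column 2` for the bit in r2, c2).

Recompute each row's even parity and compare to rp:
  r0: data parity 1, sent rp 1 → ok
  r1: data parity 0, sent rp 1 → mismatch
  r2: data parity 0, sent rp 0 → ok
  r3: data parity 1, sent rp 1 → ok
Recompute each column's even parity and compare to cp:
  c0: data parity 0, sent cp 0 → ok
  c1: data parity 1, sent cp 1 → ok
  c2: data parity 0, sent cp 0 → ok
  c3: data parity 1, sent cp 0 → mismatch
Exactly one row (r1) and one column (c3) fail → the flipped bit is at their intersection.

row 1, column 3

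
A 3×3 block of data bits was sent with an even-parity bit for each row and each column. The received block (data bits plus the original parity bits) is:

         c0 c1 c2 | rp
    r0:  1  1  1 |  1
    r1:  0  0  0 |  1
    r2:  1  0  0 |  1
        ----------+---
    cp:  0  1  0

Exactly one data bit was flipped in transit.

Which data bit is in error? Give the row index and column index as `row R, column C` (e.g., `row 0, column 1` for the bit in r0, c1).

row 1, column 2

Recompute each row's even parity and compare to rp:
  r0: data parity 1, sent rp 1 → ok
  r1: data parity 0, sent rp 1 → mismatch
  r2: data parity 1, sent rp 1 → ok
Recompute each column's even parity and compare to cp:
  c0: data parity 0, sent cp 0 → ok
  c1: data parity 1, sent cp 1 → ok
  c2: data parity 1, sent cp 0 → mismatch
Exactly one row (r1) and one column (c2) fail → the flipped bit is at their intersection.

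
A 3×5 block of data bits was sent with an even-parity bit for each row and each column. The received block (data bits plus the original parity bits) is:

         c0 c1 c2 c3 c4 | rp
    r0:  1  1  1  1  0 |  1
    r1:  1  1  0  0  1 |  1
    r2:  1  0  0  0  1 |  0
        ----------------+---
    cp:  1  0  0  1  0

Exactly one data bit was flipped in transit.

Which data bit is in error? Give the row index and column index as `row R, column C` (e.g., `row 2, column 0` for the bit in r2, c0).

Recompute each row's even parity and compare to rp:
  r0: data parity 0, sent rp 1 → mismatch
  r1: data parity 1, sent rp 1 → ok
  r2: data parity 0, sent rp 0 → ok
Recompute each column's even parity and compare to cp:
  c0: data parity 1, sent cp 1 → ok
  c1: data parity 0, sent cp 0 → ok
  c2: data parity 1, sent cp 0 → mismatch
  c3: data parity 1, sent cp 1 → ok
  c4: data parity 0, sent cp 0 → ok
Exactly one row (r0) and one column (c2) fail → the flipped bit is at their intersection.

row 0, column 2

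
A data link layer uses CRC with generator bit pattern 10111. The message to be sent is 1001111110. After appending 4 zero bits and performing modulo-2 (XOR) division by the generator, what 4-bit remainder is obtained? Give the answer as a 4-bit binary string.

Append 4 zeros: 10011111100000. Divide by 10111 (XOR where the leading bit is 1):
  pos 0: 10011 XOR 10111 = 00100
  pos 2: 10011 XOR 10111 = 00100
  pos 4: 10011 XOR 10111 = 00100
  pos 6: 10000 XOR 10111 = 00111
  pos 8: 11100 XOR 10111 = 01011
  pos 9: 10110 XOR 10111 = 00001
Remainder (last 4 bits) = 0001. This is the CRC / FCS.

0001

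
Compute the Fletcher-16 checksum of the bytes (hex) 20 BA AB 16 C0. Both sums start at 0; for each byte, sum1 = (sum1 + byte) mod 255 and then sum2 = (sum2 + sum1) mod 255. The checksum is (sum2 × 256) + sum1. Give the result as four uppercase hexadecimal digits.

Running sums (mod 255):
  after byte 0 (20): sum1=32, sum2=32
  after byte 1 (BA): sum1=218, sum2=250
  after byte 2 (AB): sum1=134, sum2=129
  after byte 3 (16): sum1=156, sum2=30
  after byte 4 (C0): sum1=93, sum2=123
Checksum = sum2·256 + sum1 = 123·256 + 93 = 31581 = 0x7B5D.

7B5D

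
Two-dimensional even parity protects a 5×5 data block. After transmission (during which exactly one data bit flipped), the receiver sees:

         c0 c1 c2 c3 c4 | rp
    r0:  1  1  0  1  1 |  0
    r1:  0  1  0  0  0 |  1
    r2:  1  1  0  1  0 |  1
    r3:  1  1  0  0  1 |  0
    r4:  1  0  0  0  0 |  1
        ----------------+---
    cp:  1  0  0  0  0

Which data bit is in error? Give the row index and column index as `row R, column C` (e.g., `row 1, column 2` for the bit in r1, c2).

Recompute each row's even parity and compare to rp:
  r0: data parity 0, sent rp 0 → ok
  r1: data parity 1, sent rp 1 → ok
  r2: data parity 1, sent rp 1 → ok
  r3: data parity 1, sent rp 0 → mismatch
  r4: data parity 1, sent rp 1 → ok
Recompute each column's even parity and compare to cp:
  c0: data parity 0, sent cp 1 → mismatch
  c1: data parity 0, sent cp 0 → ok
  c2: data parity 0, sent cp 0 → ok
  c3: data parity 0, sent cp 0 → ok
  c4: data parity 0, sent cp 0 → ok
Exactly one row (r3) and one column (c0) fail → the flipped bit is at their intersection.

row 3, column 0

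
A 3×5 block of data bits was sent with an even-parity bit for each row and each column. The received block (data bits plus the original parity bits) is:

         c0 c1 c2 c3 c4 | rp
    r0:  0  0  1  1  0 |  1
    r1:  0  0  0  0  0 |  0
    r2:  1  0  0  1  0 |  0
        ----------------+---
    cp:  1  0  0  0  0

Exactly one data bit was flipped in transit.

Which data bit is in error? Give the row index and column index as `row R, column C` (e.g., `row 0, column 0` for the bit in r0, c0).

row 0, column 2

Recompute each row's even parity and compare to rp:
  r0: data parity 0, sent rp 1 → mismatch
  r1: data parity 0, sent rp 0 → ok
  r2: data parity 0, sent rp 0 → ok
Recompute each column's even parity and compare to cp:
  c0: data parity 1, sent cp 1 → ok
  c1: data parity 0, sent cp 0 → ok
  c2: data parity 1, sent cp 0 → mismatch
  c3: data parity 0, sent cp 0 → ok
  c4: data parity 0, sent cp 0 → ok
Exactly one row (r0) and one column (c2) fail → the flipped bit is at their intersection.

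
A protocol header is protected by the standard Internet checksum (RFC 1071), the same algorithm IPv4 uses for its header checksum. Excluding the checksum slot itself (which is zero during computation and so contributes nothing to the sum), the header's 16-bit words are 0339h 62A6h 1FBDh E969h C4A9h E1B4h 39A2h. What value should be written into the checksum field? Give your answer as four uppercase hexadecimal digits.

B0F8

One's-complement addition (fold any carry out of bit 15 back into bit 0):
  0x0339 + 0x62A6 = 0x065DF
  0x65DF + 0x1FBD = 0x0859C
  0x859C + 0xE969 = 0x16F05 → wrap carry → 0x6F06
  0x6F06 + 0xC4A9 = 0x133AF → wrap carry → 0x33B0
  0x33B0 + 0xE1B4 = 0x11564 → wrap carry → 0x1565
  0x1565 + 0x39A2 = 0x04F07
One's-complement sum = 0x4F07.
Checksum = ~0x4F07 & 0xFFFF = 0xB0F8.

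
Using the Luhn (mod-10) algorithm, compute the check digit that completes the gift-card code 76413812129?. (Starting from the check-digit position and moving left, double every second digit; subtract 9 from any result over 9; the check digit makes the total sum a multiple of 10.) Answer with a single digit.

9

Partial digits right→left: 9 2 1 2 1 8 3 1 4 6 7
Double every second digit counting from the check-digit position (so the 1st, 3rd, 5th, ... of the partial from the right).
  doubled (with −9 where >9): 9 2 2 6 8 5 → sum 32
  kept as-is: 2 2 8 1 6 → sum 19
Total = 32 + 19 = 51.
Check digit = (10 − (51 mod 10)) mod 10 = 9.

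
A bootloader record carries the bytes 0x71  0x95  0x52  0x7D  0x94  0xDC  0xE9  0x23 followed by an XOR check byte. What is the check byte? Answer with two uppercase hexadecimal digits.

XOR the bytes together:
  start with 0x71
  0x71 ⊕ 0x95 = 0xE4
  0xE4 ⊕ 0x52 = 0xB6
  0xB6 ⊕ 0x7D = 0xCB
  0xCB ⊕ 0x94 = 0x5F
  0x5F ⊕ 0xDC = 0x83
  0x83 ⊕ 0xE9 = 0x6A
  0x6A ⊕ 0x23 = 0x49

49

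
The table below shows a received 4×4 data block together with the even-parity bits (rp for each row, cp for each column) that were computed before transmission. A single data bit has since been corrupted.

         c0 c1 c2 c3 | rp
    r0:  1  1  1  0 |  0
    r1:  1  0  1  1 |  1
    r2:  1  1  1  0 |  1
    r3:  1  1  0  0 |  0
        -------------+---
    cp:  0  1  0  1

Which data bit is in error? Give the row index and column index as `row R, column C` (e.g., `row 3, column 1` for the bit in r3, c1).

Recompute each row's even parity and compare to rp:
  r0: data parity 1, sent rp 0 → mismatch
  r1: data parity 1, sent rp 1 → ok
  r2: data parity 1, sent rp 1 → ok
  r3: data parity 0, sent rp 0 → ok
Recompute each column's even parity and compare to cp:
  c0: data parity 0, sent cp 0 → ok
  c1: data parity 1, sent cp 1 → ok
  c2: data parity 1, sent cp 0 → mismatch
  c3: data parity 1, sent cp 1 → ok
Exactly one row (r0) and one column (c2) fail → the flipped bit is at their intersection.

row 0, column 2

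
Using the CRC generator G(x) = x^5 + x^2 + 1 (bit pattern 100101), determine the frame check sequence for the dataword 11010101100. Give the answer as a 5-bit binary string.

00100

Append 5 zeros: 1101010110000000. Divide by 100101 (XOR where the leading bit is 1):
  pos 0: 110101 XOR 100101 = 010000
  pos 1: 100000 XOR 100101 = 000101
  pos 4: 101110 XOR 100101 = 001011
  pos 6: 101100 XOR 100101 = 001001
  pos 8: 100100 XOR 100101 = 000001
Remainder (last 5 bits) = 00100. This is the CRC / FCS.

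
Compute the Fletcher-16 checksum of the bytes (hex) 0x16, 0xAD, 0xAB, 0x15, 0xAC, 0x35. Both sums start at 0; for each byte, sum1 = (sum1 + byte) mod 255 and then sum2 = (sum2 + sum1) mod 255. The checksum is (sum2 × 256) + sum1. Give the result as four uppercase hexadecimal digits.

Running sums (mod 255):
  after byte 0 (0x16): sum1=22, sum2=22
  after byte 1 (0xAD): sum1=195, sum2=217
  after byte 2 (0xAB): sum1=111, sum2=73
  after byte 3 (0x15): sum1=132, sum2=205
  after byte 4 (0xAC): sum1=49, sum2=254
  after byte 5 (0x35): sum1=102, sum2=101
Checksum = sum2·256 + sum1 = 101·256 + 102 = 25958 = 0x6566.

6566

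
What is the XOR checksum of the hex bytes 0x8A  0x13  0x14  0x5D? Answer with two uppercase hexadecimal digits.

XOR the bytes together:
  start with 0x8A
  0x8A ⊕ 0x13 = 0x99
  0x99 ⊕ 0x14 = 0x8D
  0x8D ⊕ 0x5D = 0xD0

D0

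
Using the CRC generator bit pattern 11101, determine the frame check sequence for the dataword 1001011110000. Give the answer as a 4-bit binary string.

Append 4 zeros: 10010111100000000. Divide by 11101 (XOR where the leading bit is 1):
  pos 0: 10010 XOR 11101 = 01111
  pos 1: 11111 XOR 11101 = 00010
  pos 4: 10111 XOR 11101 = 01010
  pos 5: 10100 XOR 11101 = 01001
  pos 6: 10010 XOR 11101 = 01111
  pos 7: 11110 XOR 11101 = 00011
  pos 10: 11000 XOR 11101 = 00101
  pos 12: 10100 XOR 11101 = 01001
Remainder (last 4 bits) = 1001. This is the CRC / FCS.

1001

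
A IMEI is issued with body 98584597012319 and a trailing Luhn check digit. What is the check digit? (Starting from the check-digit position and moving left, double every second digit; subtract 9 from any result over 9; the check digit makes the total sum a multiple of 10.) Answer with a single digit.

3

Partial digits right→left: 9 1 3 2 1 0 7 9 5 4 8 5 8 9
Double every second digit counting from the check-digit position (so the 1st, 3rd, 5th, ... of the partial from the right).
  doubled (with −9 where >9): 9 6 2 5 1 7 7 → sum 37
  kept as-is: 1 2 0 9 4 5 9 → sum 30
Total = 37 + 30 = 67.
Check digit = (10 − (67 mod 10)) mod 10 = 3.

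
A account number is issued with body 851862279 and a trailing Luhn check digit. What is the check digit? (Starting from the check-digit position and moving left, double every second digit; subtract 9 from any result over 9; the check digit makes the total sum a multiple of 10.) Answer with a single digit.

3

Partial digits right→left: 9 7 2 2 6 8 1 5 8
Double every second digit counting from the check-digit position (so the 1st, 3rd, 5th, ... of the partial from the right).
  doubled (with −9 where >9): 9 4 3 2 7 → sum 25
  kept as-is: 7 2 8 5 → sum 22
Total = 25 + 22 = 47.
Check digit = (10 − (47 mod 10)) mod 10 = 3.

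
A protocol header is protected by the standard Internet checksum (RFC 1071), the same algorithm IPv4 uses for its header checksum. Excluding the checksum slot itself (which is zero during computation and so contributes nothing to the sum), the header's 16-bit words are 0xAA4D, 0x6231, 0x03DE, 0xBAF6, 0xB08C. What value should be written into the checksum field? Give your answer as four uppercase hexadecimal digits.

841F

One's-complement addition (fold any carry out of bit 15 back into bit 0):
  0xAA4D + 0x6231 = 0x10C7E → wrap carry → 0x0C7F
  0x0C7F + 0x03DE = 0x0105D
  0x105D + 0xBAF6 = 0x0CB53
  0xCB53 + 0xB08C = 0x17BDF → wrap carry → 0x7BE0
One's-complement sum = 0x7BE0.
Checksum = ~0x7BE0 & 0xFFFF = 0x841F.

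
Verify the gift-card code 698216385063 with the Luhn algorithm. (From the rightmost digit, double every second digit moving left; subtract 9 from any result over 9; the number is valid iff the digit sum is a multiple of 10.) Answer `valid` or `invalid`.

From the right, keep odd positions and double even positions (subtract 9 from any doubled value over 9):
  doubled (positions 2,4,...): 3 1 6 2 7 3 → sum 22
  kept (positions 1,3,...): 3 0 8 6 2 9 → sum 28
Total = 50.
50 mod 10 = 0, so the number is valid.

valid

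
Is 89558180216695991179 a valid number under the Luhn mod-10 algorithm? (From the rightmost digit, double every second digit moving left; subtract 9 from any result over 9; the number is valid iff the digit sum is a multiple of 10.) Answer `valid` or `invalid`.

valid

From the right, keep odd positions and double even positions (subtract 9 from any doubled value over 9):
  doubled (positions 2,4,...): 5 2 9 9 3 4 7 7 1 7 → sum 54
  kept (positions 1,3,...): 9 1 9 5 6 1 0 1 5 9 → sum 46
Total = 100.
100 mod 10 = 0, so the number is valid.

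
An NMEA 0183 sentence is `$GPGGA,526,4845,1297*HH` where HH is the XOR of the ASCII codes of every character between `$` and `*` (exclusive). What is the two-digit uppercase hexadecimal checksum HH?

XOR the ASCII codes of the payload characters:
  'G' = 0x47 → acc = 0x47
  'P' = 0x50 → acc = 0x17
  'G' = 0x47 → acc = 0x50
  'G' = 0x47 → acc = 0x17
  'A' = 0x41 → acc = 0x56
  ',' = 0x2C → acc = 0x7A
  '5' = 0x35 → acc = 0x4F
  '2' = 0x32 → acc = 0x7D
  '6' = 0x36 → acc = 0x4B
  ',' = 0x2C → acc = 0x67
  '4' = 0x34 → acc = 0x53
  '8' = 0x38 → acc = 0x6B
  '4' = 0x34 → acc = 0x5F
  '5' = 0x35 → acc = 0x6A
  ',' = 0x2C → acc = 0x46
  '1' = 0x31 → acc = 0x77
  '2' = 0x32 → acc = 0x45
  '9' = 0x39 → acc = 0x7C
  '7' = 0x37 → acc = 0x4B
Checksum = 0x4B.

4B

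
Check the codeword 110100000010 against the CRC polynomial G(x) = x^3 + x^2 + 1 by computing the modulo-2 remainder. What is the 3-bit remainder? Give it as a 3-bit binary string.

Modulo-2 division of 110100000010 by 1101:
  pos 0: 1101 XOR 1101 = 0000
Remainder = 010 (nonzero — an error is detected).

010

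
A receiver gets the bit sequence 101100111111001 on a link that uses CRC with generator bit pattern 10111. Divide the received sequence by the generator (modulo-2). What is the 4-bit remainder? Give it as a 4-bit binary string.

0000

Modulo-2 division of 101100111111001 by 10111:
  pos 0: 10110 XOR 10111 = 00001
  pos 4: 10111 XOR 10111 = 00000
  pos 9: 11100 XOR 10111 = 01011
  pos 10: 10111 XOR 10111 = 00000
Remainder = 0000 (zero — the frame passes the CRC check).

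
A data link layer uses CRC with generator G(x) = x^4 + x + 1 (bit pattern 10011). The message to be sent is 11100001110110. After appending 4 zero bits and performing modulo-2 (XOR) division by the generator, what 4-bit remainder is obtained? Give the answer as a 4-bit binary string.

0101

Append 4 zeros: 111000011101100000. Divide by 10011 (XOR where the leading bit is 1):
  pos 0: 11100 XOR 10011 = 01111
  pos 1: 11110 XOR 10011 = 01101
  pos 2: 11010 XOR 10011 = 01001
  pos 3: 10011 XOR 10011 = 00000
  pos 8: 11011 XOR 10011 = 01000
  pos 9: 10000 XOR 10011 = 00011
  pos 12: 11000 XOR 10011 = 01011
  pos 13: 10110 XOR 10011 = 00101
Remainder (last 4 bits) = 0101. This is the CRC / FCS.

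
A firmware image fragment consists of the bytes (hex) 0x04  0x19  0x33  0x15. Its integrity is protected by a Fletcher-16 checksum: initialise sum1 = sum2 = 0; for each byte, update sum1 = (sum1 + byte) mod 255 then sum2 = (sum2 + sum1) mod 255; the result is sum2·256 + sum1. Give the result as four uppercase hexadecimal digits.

Running sums (mod 255):
  after byte 0 (0x04): sum1=4, sum2=4
  after byte 1 (0x19): sum1=29, sum2=33
  after byte 2 (0x33): sum1=80, sum2=113
  after byte 3 (0x15): sum1=101, sum2=214
Checksum = sum2·256 + sum1 = 214·256 + 101 = 54885 = 0xD665.

D665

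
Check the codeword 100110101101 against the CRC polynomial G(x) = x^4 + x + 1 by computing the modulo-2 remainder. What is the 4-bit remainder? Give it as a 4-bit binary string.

Modulo-2 division of 100110101101 by 10011:
  pos 0: 10011 XOR 10011 = 00000
  pos 6: 10110 XOR 10011 = 00101
Remainder = 1011 (nonzero — an error is detected).

1011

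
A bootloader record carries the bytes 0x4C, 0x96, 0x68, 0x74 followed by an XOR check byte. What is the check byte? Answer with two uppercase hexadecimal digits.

C6

XOR the bytes together:
  start with 0x4C
  0x4C ⊕ 0x96 = 0xDA
  0xDA ⊕ 0x68 = 0xB2
  0xB2 ⊕ 0x74 = 0xC6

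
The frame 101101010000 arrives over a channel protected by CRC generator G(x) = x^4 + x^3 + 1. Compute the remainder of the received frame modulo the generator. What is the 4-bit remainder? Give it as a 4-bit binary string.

0000

Modulo-2 division of 101101010000 by 11001:
  pos 0: 10110 XOR 11001 = 01111
  pos 1: 11111 XOR 11001 = 00110
  pos 3: 11001 XOR 11001 = 00000
Remainder = 0000 (zero — the frame passes the CRC check).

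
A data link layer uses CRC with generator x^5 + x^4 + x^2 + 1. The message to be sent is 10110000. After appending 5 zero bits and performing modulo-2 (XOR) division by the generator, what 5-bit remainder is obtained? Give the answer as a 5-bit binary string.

00010

Append 5 zeros: 1011000000000. Divide by 110101 (XOR where the leading bit is 1):
  pos 0: 101100 XOR 110101 = 011001
  pos 1: 110010 XOR 110101 = 000111
  pos 4: 111000 XOR 110101 = 001101
  pos 6: 110100 XOR 110101 = 000001
Remainder (last 5 bits) = 00010. This is the CRC / FCS.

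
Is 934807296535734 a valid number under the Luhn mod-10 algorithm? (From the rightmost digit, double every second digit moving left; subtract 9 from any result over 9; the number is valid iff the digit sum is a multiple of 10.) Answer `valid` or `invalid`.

valid

From the right, keep odd positions and double even positions (subtract 9 from any doubled value over 9):
  doubled (positions 2,4,...): 6 1 1 9 5 7 6 → sum 35
  kept (positions 1,3,...): 4 7 3 6 2 0 4 9 → sum 35
Total = 70.
70 mod 10 = 0, so the number is valid.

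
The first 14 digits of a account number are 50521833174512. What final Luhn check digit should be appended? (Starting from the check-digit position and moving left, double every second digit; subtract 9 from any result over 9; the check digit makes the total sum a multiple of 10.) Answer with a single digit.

3

Partial digits right→left: 2 1 5 4 7 1 3 3 8 1 2 5 0 5
Double every second digit counting from the check-digit position (so the 1st, 3rd, 5th, ... of the partial from the right).
  doubled (with −9 where >9): 4 1 5 6 7 4 0 → sum 27
  kept as-is: 1 4 1 3 1 5 5 → sum 20
Total = 27 + 20 = 47.
Check digit = (10 − (47 mod 10)) mod 10 = 3.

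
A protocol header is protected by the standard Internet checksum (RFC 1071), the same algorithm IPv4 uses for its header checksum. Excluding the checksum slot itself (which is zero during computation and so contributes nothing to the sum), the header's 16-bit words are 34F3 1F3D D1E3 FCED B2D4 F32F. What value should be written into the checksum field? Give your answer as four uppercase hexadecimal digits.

36F9

One's-complement addition (fold any carry out of bit 15 back into bit 0):
  0x34F3 + 0x1F3D = 0x05430
  0x5430 + 0xD1E3 = 0x12613 → wrap carry → 0x2614
  0x2614 + 0xFCED = 0x12301 → wrap carry → 0x2302
  0x2302 + 0xB2D4 = 0x0D5D6
  0xD5D6 + 0xF32F = 0x1C905 → wrap carry → 0xC906
One's-complement sum = 0xC906.
Checksum = ~0xC906 & 0xFFFF = 0x36F9.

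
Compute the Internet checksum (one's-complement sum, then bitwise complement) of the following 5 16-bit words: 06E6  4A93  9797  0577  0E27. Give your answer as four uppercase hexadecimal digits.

One's-complement addition (fold any carry out of bit 15 back into bit 0):
  0x06E6 + 0x4A93 = 0x05179
  0x5179 + 0x9797 = 0x0E910
  0xE910 + 0x0577 = 0x0EE87
  0xEE87 + 0x0E27 = 0x0FCAE
One's-complement sum = 0xFCAE.
Checksum = ~0xFCAE & 0xFFFF = 0x0351.

0351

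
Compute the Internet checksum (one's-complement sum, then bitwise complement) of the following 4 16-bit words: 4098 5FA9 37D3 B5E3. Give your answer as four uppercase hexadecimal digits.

7207

One's-complement addition (fold any carry out of bit 15 back into bit 0):
  0x4098 + 0x5FA9 = 0x0A041
  0xA041 + 0x37D3 = 0x0D814
  0xD814 + 0xB5E3 = 0x18DF7 → wrap carry → 0x8DF8
One's-complement sum = 0x8DF8.
Checksum = ~0x8DF8 & 0xFFFF = 0x7207.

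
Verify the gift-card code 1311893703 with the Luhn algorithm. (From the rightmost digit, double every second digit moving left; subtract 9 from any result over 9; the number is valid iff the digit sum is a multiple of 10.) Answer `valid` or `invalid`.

valid

From the right, keep odd positions and double even positions (subtract 9 from any doubled value over 9):
  doubled (positions 2,4,...): 0 6 7 2 2 → sum 17
  kept (positions 1,3,...): 3 7 9 1 3 → sum 23
Total = 40.
40 mod 10 = 0, so the number is valid.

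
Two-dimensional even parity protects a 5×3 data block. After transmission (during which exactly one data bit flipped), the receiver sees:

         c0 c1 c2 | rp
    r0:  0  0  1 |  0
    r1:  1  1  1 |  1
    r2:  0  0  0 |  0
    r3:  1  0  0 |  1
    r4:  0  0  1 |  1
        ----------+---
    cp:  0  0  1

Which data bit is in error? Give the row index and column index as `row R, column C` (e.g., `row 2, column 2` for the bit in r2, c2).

Recompute each row's even parity and compare to rp:
  r0: data parity 1, sent rp 0 → mismatch
  r1: data parity 1, sent rp 1 → ok
  r2: data parity 0, sent rp 0 → ok
  r3: data parity 1, sent rp 1 → ok
  r4: data parity 1, sent rp 1 → ok
Recompute each column's even parity and compare to cp:
  c0: data parity 0, sent cp 0 → ok
  c1: data parity 1, sent cp 0 → mismatch
  c2: data parity 1, sent cp 1 → ok
Exactly one row (r0) and one column (c1) fail → the flipped bit is at their intersection.

row 0, column 1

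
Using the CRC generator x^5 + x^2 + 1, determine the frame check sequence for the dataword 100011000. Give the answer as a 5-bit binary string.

Append 5 zeros: 10001100000000. Divide by 100101 (XOR where the leading bit is 1):
  pos 0: 100011 XOR 100101 = 000110
  pos 3: 110000 XOR 100101 = 010101
  pos 4: 101010 XOR 100101 = 001111
  pos 6: 111100 XOR 100101 = 011001
  pos 7: 110010 XOR 100101 = 010111
  pos 8: 101110 XOR 100101 = 001011
Remainder (last 5 bits) = 01011. This is the CRC / FCS.

01011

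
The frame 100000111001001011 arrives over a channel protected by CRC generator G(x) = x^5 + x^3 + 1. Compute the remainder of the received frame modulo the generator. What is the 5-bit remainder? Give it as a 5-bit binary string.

Modulo-2 division of 100000111001001011 by 101001:
  pos 0: 100000 XOR 101001 = 001001
  pos 2: 100111 XOR 101001 = 001110
  pos 4: 111010 XOR 101001 = 010011
  pos 5: 100110 XOR 101001 = 001111
  pos 7: 111110 XOR 101001 = 010111
  pos 8: 101110 XOR 101001 = 000111
  pos 11: 111101 XOR 101001 = 010100
  pos 12: 101001 XOR 101001 = 000000
Remainder = 00000 (zero — the frame passes the CRC check).

00000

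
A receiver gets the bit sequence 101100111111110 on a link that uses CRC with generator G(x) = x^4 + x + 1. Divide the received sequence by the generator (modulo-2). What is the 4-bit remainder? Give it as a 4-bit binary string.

0001

Modulo-2 division of 101100111111110 by 10011:
  pos 0: 10110 XOR 10011 = 00101
  pos 2: 10101 XOR 10011 = 00110
  pos 4: 11011 XOR 10011 = 01000
  pos 5: 10001 XOR 10011 = 00010
  pos 8: 10111 XOR 10011 = 00100
  pos 10: 10010 XOR 10011 = 00001
Remainder = 0001 (nonzero — an error is detected).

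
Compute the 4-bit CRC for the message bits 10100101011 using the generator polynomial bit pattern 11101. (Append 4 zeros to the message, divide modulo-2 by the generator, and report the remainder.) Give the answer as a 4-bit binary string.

1001

Append 4 zeros: 101001010110000. Divide by 11101 (XOR where the leading bit is 1):
  pos 0: 10100 XOR 11101 = 01001
  pos 1: 10011 XOR 11101 = 01110
  pos 2: 11100 XOR 11101 = 00001
  pos 6: 11011 XOR 11101 = 00110
  pos 8: 11000 XOR 11101 = 00101
  pos 10: 10100 XOR 11101 = 01001
Remainder (last 4 bits) = 1001. This is the CRC / FCS.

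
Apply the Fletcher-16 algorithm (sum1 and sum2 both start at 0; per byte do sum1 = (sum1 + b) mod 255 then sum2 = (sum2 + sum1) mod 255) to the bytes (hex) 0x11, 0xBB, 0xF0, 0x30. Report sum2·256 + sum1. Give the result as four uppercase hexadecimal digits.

Running sums (mod 255):
  after byte 0 (0x11): sum1=17, sum2=17
  after byte 1 (0xBB): sum1=204, sum2=221
  after byte 2 (0xF0): sum1=189, sum2=155
  after byte 3 (0x30): sum1=237, sum2=137
Checksum = sum2·256 + sum1 = 137·256 + 237 = 35309 = 0x89ED.

89ED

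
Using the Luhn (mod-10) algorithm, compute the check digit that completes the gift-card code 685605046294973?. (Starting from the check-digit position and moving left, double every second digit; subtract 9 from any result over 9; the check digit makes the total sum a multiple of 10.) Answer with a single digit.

Partial digits right→left: 3 7 9 4 9 2 6 4 0 5 0 6 5 8 6
Double every second digit counting from the check-digit position (so the 1st, 3rd, 5th, ... of the partial from the right).
  doubled (with −9 where >9): 6 9 9 3 0 0 1 3 → sum 31
  kept as-is: 7 4 2 4 5 6 8 → sum 36
Total = 31 + 36 = 67.
Check digit = (10 − (67 mod 10)) mod 10 = 3.

3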